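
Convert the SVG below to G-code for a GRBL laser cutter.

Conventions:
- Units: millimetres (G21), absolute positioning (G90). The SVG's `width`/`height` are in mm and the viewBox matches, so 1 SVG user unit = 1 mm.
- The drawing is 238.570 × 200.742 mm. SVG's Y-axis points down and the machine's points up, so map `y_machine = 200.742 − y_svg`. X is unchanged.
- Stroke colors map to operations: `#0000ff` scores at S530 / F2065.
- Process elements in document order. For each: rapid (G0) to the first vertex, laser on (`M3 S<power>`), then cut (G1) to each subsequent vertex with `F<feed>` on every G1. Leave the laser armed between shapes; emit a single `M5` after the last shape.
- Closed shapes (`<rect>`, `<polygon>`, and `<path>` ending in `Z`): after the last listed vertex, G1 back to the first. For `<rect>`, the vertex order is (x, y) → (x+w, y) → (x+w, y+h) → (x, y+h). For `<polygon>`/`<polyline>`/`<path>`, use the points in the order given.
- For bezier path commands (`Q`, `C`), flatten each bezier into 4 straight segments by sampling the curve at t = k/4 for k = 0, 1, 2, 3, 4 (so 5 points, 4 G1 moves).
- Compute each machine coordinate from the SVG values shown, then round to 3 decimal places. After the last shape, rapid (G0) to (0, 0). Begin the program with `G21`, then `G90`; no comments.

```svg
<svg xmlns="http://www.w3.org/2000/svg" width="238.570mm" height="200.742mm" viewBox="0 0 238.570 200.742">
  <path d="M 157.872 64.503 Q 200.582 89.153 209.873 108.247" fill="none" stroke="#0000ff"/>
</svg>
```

Since the viewBox matches the mm dimensions, user units are millimetres directly. The only transform is the Y-flip y_m = 200.742 − y_svg.

Shape 1 is a quadratic bezier drawn with `<path>`. Its stroke #0000ff means score at S530, F2065. After flipping Y the toolpath is (157.872,136.239) → (177.138,124.261) → (192.227,112.978) → (203.139,102.389) → (209.873,92.495).

G21
G90
G0 X157.872 Y136.239
M3 S530
G1 X177.138 Y124.261 F2065
G1 X192.227 Y112.978 F2065
G1 X203.139 Y102.389 F2065
G1 X209.873 Y92.495 F2065
M5
G0 X0.000 Y0.000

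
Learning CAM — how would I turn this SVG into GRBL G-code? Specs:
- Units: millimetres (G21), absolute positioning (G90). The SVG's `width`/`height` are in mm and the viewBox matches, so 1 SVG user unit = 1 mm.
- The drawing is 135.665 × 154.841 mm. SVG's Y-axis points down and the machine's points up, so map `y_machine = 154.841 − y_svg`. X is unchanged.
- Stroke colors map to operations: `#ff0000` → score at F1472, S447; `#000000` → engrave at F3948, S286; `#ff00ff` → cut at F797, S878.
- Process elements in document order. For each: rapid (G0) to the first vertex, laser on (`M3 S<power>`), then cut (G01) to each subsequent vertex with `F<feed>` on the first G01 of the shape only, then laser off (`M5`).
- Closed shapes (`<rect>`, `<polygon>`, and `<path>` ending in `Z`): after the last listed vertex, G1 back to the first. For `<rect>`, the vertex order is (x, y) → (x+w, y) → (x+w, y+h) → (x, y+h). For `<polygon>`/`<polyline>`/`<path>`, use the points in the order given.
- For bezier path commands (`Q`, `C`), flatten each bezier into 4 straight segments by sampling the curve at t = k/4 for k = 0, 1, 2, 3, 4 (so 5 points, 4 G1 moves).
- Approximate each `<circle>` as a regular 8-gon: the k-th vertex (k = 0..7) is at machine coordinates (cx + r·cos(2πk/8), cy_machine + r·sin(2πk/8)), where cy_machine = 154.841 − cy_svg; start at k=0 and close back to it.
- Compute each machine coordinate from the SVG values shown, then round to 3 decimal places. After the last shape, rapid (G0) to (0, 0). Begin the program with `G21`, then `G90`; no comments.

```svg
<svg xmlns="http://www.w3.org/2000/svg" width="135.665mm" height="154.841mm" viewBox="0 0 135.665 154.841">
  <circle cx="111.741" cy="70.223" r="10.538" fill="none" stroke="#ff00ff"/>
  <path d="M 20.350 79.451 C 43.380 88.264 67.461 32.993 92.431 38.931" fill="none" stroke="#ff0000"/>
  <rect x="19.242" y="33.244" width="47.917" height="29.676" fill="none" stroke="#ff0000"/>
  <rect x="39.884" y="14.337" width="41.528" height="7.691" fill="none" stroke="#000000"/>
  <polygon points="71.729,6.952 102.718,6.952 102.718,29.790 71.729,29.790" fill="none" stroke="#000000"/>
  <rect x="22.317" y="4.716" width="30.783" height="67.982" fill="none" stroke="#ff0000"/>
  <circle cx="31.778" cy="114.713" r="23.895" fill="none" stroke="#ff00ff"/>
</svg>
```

1 u = 1 mm; y_m = 154.841 − y.

[1] `<circle>` circle, #ff00ff→cut S878 F797: (122.279,84.618) → (119.192,92.069) → (111.741,95.156) → (104.290,92.069) → (101.203,84.618) → (104.290,77.167) → (111.741,74.080) → (119.192,77.167) → (122.279,84.618) (closed)

[2] `<path>` cubic bezier, #ff0000→score S447 F1472: (20.350,75.390) → (37.817,78.838) → (55.663,94.572) → (73.873,110.845) → (92.431,115.910)

[3] `<rect>` rectangle, #ff0000→score S447 F1472: (19.242,121.597) → (67.159,121.597) → (67.159,91.921) → (19.242,91.921) → (19.242,121.597) (closed)

[4] `<rect>` rectangle, #000000→engrave S286 F3948: (39.884,140.504) → (81.412,140.504) → (81.412,132.813) → (39.884,132.813) → (39.884,140.504) (closed)

[5] `<polygon>` rectangle, #000000→engrave S286 F3948: (71.729,147.889) → (102.718,147.889) → (102.718,125.051) → (71.729,125.051) → (71.729,147.889) (closed)

[6] `<rect>` rectangle, #ff0000→score S447 F1472: (22.317,150.125) → (53.100,150.125) → (53.100,82.143) → (22.317,82.143) → (22.317,150.125) (closed)

[7] `<circle>` circle, #ff00ff→cut S878 F797: (55.673,40.128) → (48.674,57.024) → (31.778,64.023) → (14.882,57.024) → (7.883,40.128) → (14.882,23.232) → (31.778,16.233) → (48.674,23.232) → (55.673,40.128) (closed)

G21
G90
G0 X122.279 Y84.618
M3 S878
G01 X119.192 Y92.069 F797
G01 X111.741 Y95.156
G01 X104.290 Y92.069
G01 X101.203 Y84.618
G01 X104.290 Y77.167
G01 X111.741 Y74.080
G01 X119.192 Y77.167
G01 X122.279 Y84.618
M5
G0 X20.350 Y75.390
M3 S447
G01 X37.817 Y78.838 F1472
G01 X55.663 Y94.572
G01 X73.873 Y110.845
G01 X92.431 Y115.910
M5
G0 X19.242 Y121.597
M3 S447
G01 X67.159 Y121.597 F1472
G01 X67.159 Y91.921
G01 X19.242 Y91.921
G01 X19.242 Y121.597
M5
G0 X39.884 Y140.504
M3 S286
G01 X81.412 Y140.504 F3948
G01 X81.412 Y132.813
G01 X39.884 Y132.813
G01 X39.884 Y140.504
M5
G0 X71.729 Y147.889
M3 S286
G01 X102.718 Y147.889 F3948
G01 X102.718 Y125.051
G01 X71.729 Y125.051
G01 X71.729 Y147.889
M5
G0 X22.317 Y150.125
M3 S447
G01 X53.100 Y150.125 F1472
G01 X53.100 Y82.143
G01 X22.317 Y82.143
G01 X22.317 Y150.125
M5
G0 X55.673 Y40.128
M3 S878
G01 X48.674 Y57.024 F797
G01 X31.778 Y64.023
G01 X14.882 Y57.024
G01 X7.883 Y40.128
G01 X14.882 Y23.232
G01 X31.778 Y16.233
G01 X48.674 Y23.232
G01 X55.673 Y40.128
M5
G0 X0.000 Y0.000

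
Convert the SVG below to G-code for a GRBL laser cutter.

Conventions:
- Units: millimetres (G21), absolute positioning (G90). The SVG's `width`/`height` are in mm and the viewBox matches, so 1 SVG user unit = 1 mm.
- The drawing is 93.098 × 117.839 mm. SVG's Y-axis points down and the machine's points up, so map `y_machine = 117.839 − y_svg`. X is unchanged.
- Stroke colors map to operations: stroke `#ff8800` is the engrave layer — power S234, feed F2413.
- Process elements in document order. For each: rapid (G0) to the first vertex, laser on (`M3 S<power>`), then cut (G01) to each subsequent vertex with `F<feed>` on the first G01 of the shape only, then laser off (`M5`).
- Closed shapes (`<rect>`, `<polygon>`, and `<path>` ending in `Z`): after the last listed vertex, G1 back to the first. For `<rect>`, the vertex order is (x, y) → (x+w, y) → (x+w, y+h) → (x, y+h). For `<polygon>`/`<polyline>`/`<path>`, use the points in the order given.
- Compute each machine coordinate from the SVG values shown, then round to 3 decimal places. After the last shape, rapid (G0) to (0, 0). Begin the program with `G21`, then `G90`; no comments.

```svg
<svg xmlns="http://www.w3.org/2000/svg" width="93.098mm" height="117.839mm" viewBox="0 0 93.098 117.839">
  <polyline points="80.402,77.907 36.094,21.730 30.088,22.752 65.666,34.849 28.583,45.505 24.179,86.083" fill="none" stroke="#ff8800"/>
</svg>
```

G21
G90
G0 X80.402 Y39.932
M3 S234
G01 X36.094 Y96.109 F2413
G01 X30.088 Y95.087
G01 X65.666 Y82.990
G01 X28.583 Y72.334
G01 X24.179 Y31.756
M5
G0 X0.000 Y0.000

1 u = 1 mm; y_m = 117.839 − y.

[1] `<polyline>` open polyline, #ff8800→engrave S234 F2413: (80.402,39.932) → (36.094,96.109) → (30.088,95.087) → (65.666,82.990) → (28.583,72.334) → (24.179,31.756)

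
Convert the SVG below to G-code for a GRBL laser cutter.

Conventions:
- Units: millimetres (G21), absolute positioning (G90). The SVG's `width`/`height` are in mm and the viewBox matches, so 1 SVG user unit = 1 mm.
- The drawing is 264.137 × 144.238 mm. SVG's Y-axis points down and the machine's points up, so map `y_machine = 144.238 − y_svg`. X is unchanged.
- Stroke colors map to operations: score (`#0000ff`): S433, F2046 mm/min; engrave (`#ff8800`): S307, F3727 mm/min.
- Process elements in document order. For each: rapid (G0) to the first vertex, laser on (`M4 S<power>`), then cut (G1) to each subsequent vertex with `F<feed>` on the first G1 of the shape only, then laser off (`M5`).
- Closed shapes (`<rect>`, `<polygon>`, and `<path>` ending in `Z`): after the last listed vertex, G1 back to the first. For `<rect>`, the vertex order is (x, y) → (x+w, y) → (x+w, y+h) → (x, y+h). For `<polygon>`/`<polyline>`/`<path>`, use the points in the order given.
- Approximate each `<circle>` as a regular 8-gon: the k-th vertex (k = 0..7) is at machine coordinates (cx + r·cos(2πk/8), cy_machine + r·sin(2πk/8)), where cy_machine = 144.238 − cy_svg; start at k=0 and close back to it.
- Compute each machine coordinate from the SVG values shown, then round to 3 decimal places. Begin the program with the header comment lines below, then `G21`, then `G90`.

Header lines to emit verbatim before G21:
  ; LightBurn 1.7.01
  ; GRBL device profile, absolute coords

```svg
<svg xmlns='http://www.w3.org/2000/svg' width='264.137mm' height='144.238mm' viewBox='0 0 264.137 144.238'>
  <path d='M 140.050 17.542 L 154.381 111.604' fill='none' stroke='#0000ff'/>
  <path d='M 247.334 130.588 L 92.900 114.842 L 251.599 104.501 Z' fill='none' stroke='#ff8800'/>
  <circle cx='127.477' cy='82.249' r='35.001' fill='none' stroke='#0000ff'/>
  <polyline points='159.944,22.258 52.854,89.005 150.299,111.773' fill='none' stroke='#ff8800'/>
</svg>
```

; LightBurn 1.7.01
; GRBL device profile, absolute coords
G21
G90
G0 X140.050 Y126.696
M4 S433
G1 X154.381 Y32.634 F2046
M5
G0 X247.334 Y13.650
M4 S307
G1 X92.900 Y29.396 F3727
G1 X251.599 Y39.737
G1 X247.334 Y13.650
M5
G0 X162.478 Y61.989
M4 S433
G1 X152.226 Y86.738 F2046
G1 X127.477 Y96.990
G1 X102.728 Y86.738
G1 X92.476 Y61.989
G1 X102.728 Y37.240
G1 X127.477 Y26.988
G1 X152.226 Y37.240
G1 X162.478 Y61.989
M5
G0 X159.944 Y121.980
M4 S307
G1 X52.854 Y55.233 F3727
G1 X150.299 Y32.465
M5

1 u = 1 mm; y_m = 144.238 − y.

[1] `<path>` line segment, #0000ff→score S433 F2046: (140.050,126.696) → (154.381,32.634)

[2] `<path>` closed polygon, #ff8800→engrave S307 F3727: (247.334,13.650) → (92.900,29.396) → (251.599,39.737) → (247.334,13.650) (closed)

[3] `<circle>` circle, #0000ff→score S433 F2046: (162.478,61.989) → (152.226,86.738) → (127.477,96.990) → (102.728,86.738) → (92.476,61.989) → (102.728,37.240) → (127.477,26.988) → (152.226,37.240) → (162.478,61.989) (closed)

[4] `<polyline>` open polyline, #ff8800→engrave S307 F3727: (159.944,121.980) → (52.854,55.233) → (150.299,32.465)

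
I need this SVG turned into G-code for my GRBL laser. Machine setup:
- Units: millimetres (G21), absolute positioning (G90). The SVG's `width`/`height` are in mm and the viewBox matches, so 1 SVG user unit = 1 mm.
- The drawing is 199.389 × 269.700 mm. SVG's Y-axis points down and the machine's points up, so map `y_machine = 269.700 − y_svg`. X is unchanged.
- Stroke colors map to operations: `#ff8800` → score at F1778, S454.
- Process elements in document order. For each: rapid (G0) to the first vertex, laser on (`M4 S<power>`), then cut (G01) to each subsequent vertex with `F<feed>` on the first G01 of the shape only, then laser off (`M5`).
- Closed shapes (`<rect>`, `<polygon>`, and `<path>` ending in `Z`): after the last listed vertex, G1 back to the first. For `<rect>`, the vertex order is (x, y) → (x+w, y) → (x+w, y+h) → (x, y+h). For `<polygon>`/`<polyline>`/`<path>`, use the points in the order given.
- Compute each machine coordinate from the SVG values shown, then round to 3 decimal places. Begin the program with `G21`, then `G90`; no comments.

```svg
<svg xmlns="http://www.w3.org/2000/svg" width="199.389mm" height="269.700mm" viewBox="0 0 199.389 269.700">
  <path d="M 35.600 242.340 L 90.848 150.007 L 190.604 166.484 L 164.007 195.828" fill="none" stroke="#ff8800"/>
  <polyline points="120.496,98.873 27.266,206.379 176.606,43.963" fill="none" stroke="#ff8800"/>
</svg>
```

G21
G90
G0 X35.600 Y27.360
M4 S454
G01 X90.848 Y119.693 F1778
G01 X190.604 Y103.216
G01 X164.007 Y73.872
M5
G0 X120.496 Y170.827
M4 S454
G01 X27.266 Y63.321 F1778
G01 X176.606 Y225.737
M5

1 u = 1 mm; y_m = 269.700 − y.

[1] `<path>` open polyline, #ff8800→score S454 F1778: (35.600,27.360) → (90.848,119.693) → (190.604,103.216) → (164.007,73.872)

[2] `<polyline>` open polyline, #ff8800→score S454 F1778: (120.496,170.827) → (27.266,63.321) → (176.606,225.737)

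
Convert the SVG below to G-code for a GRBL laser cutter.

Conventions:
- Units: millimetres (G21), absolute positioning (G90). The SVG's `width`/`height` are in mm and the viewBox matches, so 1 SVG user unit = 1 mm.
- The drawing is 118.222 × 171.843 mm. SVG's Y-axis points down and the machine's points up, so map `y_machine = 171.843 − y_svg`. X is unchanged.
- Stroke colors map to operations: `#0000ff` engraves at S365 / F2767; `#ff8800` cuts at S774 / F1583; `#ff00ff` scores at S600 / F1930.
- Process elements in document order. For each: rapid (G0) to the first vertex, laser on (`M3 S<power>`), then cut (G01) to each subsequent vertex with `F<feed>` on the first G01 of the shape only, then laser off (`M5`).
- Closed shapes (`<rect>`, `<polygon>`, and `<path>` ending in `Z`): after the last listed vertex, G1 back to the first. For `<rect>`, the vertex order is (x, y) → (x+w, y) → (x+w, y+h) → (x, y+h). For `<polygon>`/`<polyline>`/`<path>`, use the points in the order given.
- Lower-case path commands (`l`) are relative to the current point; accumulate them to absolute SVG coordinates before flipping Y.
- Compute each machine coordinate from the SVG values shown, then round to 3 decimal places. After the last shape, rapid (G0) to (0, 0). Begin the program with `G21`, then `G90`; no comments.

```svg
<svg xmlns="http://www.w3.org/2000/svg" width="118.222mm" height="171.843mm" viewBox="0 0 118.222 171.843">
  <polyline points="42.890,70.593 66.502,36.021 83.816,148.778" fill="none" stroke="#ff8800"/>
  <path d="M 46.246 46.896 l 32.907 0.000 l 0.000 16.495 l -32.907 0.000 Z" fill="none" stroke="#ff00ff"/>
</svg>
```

G21
G90
G0 X42.890 Y101.250
M3 S774
G01 X66.502 Y135.822 F1583
G01 X83.816 Y23.065
M5
G0 X46.246 Y124.947
M3 S600
G01 X79.153 Y124.947 F1930
G01 X79.153 Y108.452
G01 X46.246 Y108.452
G01 X46.246 Y124.947
M5
G0 X0.000 Y0.000

viewBox `0 0 118.222 171.843` with mm width/height → 1 unit = 1 mm. Flip: y_m = 171.843 − y_svg.

**Shape 1** — `<polyline>` open polyline, stroke `#ff8800` → cut (S774, F1583). Machine vertices: (42.890,101.250) → (66.502,135.822) → (83.816,23.065). Open path.

**Shape 2** — `<path>` rectangle, stroke `#ff00ff` → score (S600, F1930). Machine vertices: (46.246,124.947) → (79.153,124.947) → (79.153,108.452) → (46.246,108.452) → (46.246,124.947). Closed: final G1 returns to the first vertex.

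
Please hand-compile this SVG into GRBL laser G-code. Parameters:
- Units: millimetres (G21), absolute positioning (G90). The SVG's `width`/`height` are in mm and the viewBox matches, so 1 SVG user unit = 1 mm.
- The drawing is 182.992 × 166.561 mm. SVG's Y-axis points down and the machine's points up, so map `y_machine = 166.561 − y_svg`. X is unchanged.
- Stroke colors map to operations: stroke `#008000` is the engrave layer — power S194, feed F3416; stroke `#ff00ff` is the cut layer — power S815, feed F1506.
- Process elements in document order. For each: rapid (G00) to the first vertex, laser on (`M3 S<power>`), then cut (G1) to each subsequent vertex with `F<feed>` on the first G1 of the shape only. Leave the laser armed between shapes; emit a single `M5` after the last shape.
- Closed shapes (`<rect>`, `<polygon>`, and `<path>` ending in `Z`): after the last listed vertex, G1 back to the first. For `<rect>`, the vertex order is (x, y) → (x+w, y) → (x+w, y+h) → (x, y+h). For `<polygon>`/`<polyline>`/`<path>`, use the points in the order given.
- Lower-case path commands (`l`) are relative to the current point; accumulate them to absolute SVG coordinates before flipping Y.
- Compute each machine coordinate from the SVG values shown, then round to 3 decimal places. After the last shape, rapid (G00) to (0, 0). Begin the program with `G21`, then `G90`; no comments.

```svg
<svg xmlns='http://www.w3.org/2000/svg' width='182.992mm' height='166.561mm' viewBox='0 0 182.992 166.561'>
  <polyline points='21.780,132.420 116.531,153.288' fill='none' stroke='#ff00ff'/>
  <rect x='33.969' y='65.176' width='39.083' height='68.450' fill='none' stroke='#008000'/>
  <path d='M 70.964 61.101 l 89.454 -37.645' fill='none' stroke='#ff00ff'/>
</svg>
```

G21
G90
G00 X21.780 Y34.141
M3 S815
G1 X116.531 Y13.273 F1506
G00 X33.969 Y101.385
M3 S194
G1 X73.052 Y101.385 F3416
G1 X73.052 Y32.935
G1 X33.969 Y32.935
G1 X33.969 Y101.385
G00 X70.964 Y105.460
M3 S815
G1 X160.418 Y143.105 F1506
M5
G00 X0.000 Y0.000

Since the viewBox matches the mm dimensions, user units are millimetres directly. The only transform is the Y-flip y_m = 166.561 − y_svg.

Shape 1 is a line segment drawn with `<polyline>`. Its stroke #ff00ff means cut at S815, F1506. After flipping Y the toolpath is (21.780,34.141) → (116.531,13.273).

Shape 2 is a rectangle drawn with `<rect>`. Its stroke #008000 means engrave at S194, F3416. After flipping Y the toolpath is (33.969,101.385) → (73.052,101.385) → (73.052,32.935) → (33.969,32.935) → (33.969,101.385), returning to the start.

Shape 3 is a line segment drawn with `<path>`. Its stroke #ff00ff means cut at S815, F1506. After flipping Y the toolpath is (70.964,105.460) → (160.418,143.105).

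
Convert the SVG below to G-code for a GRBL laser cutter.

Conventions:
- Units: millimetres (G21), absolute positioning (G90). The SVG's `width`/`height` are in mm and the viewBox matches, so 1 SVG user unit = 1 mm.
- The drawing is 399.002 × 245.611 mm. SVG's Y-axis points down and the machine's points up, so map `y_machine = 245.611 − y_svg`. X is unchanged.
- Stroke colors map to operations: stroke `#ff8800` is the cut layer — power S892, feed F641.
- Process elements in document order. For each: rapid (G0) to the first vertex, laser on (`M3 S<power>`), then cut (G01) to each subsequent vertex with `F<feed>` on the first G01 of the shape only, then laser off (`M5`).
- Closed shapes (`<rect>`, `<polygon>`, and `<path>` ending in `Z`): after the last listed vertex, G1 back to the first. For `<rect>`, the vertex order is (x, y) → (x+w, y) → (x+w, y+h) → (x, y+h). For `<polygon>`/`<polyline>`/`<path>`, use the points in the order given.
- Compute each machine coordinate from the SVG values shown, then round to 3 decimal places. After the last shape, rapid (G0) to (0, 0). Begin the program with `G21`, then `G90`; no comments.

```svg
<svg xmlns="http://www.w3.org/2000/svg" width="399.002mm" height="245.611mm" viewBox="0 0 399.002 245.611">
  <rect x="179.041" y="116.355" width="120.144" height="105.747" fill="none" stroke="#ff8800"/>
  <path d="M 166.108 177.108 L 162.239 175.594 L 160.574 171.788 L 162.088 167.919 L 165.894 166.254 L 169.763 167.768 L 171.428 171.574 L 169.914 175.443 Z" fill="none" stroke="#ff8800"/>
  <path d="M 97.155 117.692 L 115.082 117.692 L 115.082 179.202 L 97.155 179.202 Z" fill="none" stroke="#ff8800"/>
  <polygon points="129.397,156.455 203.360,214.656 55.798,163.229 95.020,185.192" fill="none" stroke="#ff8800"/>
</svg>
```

G21
G90
G0 X179.041 Y129.256
M3 S892
G01 X299.185 Y129.256 F641
G01 X299.185 Y23.509
G01 X179.041 Y23.509
G01 X179.041 Y129.256
M5
G0 X166.108 Y68.503
M3 S892
G01 X162.239 Y70.017 F641
G01 X160.574 Y73.823
G01 X162.088 Y77.692
G01 X165.894 Y79.357
G01 X169.763 Y77.843
G01 X171.428 Y74.037
G01 X169.914 Y70.168
G01 X166.108 Y68.503
M5
G0 X97.155 Y127.919
M3 S892
G01 X115.082 Y127.919 F641
G01 X115.082 Y66.409
G01 X97.155 Y66.409
G01 X97.155 Y127.919
M5
G0 X129.397 Y89.156
M3 S892
G01 X203.360 Y30.955 F641
G01 X55.798 Y82.382
G01 X95.020 Y60.419
G01 X129.397 Y89.156
M5
G0 X0.000 Y0.000

1 u = 1 mm; y_m = 245.611 − y.

[1] `<rect>` rectangle, #ff8800→cut S892 F641: (179.041,129.256) → (299.185,129.256) → (299.185,23.509) → (179.041,23.509) → (179.041,129.256) (closed)

[2] `<path>` regular polygon, #ff8800→cut S892 F641: (166.108,68.503) → (162.239,70.017) → (160.574,73.823) → (162.088,77.692) → (165.894,79.357) → (169.763,77.843) → (171.428,74.037) → (169.914,70.168) → (166.108,68.503) (closed)

[3] `<path>` rectangle, #ff8800→cut S892 F641: (97.155,127.919) → (115.082,127.919) → (115.082,66.409) → (97.155,66.409) → (97.155,127.919) (closed)

[4] `<polygon>` closed polygon, #ff8800→cut S892 F641: (129.397,89.156) → (203.360,30.955) → (55.798,82.382) → (95.020,60.419) → (129.397,89.156) (closed)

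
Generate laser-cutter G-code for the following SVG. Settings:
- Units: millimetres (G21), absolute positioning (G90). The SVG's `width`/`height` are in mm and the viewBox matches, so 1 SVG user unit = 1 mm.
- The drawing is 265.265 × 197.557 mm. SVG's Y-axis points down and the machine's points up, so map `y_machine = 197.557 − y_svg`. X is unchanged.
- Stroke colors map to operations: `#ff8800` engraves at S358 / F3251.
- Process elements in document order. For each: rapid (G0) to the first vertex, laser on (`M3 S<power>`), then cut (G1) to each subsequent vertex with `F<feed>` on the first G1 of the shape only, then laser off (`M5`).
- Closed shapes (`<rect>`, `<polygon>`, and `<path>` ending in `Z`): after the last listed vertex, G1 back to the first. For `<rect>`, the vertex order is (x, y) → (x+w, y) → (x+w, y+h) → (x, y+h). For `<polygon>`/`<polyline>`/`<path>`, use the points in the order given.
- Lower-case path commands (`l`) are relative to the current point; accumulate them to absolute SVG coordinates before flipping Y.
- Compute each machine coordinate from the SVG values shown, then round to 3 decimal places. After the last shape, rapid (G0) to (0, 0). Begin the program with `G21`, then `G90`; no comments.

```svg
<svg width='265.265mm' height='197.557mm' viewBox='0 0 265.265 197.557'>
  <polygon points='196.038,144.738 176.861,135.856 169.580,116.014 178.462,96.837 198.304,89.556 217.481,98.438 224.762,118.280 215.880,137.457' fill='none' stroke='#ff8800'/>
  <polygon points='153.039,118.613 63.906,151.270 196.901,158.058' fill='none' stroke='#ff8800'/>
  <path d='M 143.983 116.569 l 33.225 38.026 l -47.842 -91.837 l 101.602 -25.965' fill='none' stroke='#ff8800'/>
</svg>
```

viewBox `0 0 265.265 197.557` with mm width/height → 1 unit = 1 mm. Flip: y_m = 197.557 − y_svg.

**Shape 1** — `<polygon>` regular polygon, stroke `#ff8800` → engrave (S358, F3251). Machine vertices: (196.038,52.819) → (176.861,61.701) → (169.580,81.543) → (178.462,100.720) → (198.304,108.001) → (217.481,99.119) → (224.762,79.277) → (215.880,60.100) → (196.038,52.819). Closed: final G1 returns to the first vertex.

**Shape 2** — `<polygon>` closed polygon, stroke `#ff8800` → engrave (S358, F3251). Machine vertices: (153.039,78.944) → (63.906,46.287) → (196.901,39.499) → (153.039,78.944). Closed: final G1 returns to the first vertex.

**Shape 3** — `<path>` open polyline, stroke `#ff8800` → engrave (S358, F3251). Machine vertices: (143.983,80.988) → (177.208,42.962) → (129.366,134.799) → (230.968,160.764). Open path.

G21
G90
G0 X196.038 Y52.819
M3 S358
G1 X176.861 Y61.701 F3251
G1 X169.580 Y81.543
G1 X178.462 Y100.720
G1 X198.304 Y108.001
G1 X217.481 Y99.119
G1 X224.762 Y79.277
G1 X215.880 Y60.100
G1 X196.038 Y52.819
M5
G0 X153.039 Y78.944
M3 S358
G1 X63.906 Y46.287 F3251
G1 X196.901 Y39.499
G1 X153.039 Y78.944
M5
G0 X143.983 Y80.988
M3 S358
G1 X177.208 Y42.962 F3251
G1 X129.366 Y134.799
G1 X230.968 Y160.764
M5
G0 X0.000 Y0.000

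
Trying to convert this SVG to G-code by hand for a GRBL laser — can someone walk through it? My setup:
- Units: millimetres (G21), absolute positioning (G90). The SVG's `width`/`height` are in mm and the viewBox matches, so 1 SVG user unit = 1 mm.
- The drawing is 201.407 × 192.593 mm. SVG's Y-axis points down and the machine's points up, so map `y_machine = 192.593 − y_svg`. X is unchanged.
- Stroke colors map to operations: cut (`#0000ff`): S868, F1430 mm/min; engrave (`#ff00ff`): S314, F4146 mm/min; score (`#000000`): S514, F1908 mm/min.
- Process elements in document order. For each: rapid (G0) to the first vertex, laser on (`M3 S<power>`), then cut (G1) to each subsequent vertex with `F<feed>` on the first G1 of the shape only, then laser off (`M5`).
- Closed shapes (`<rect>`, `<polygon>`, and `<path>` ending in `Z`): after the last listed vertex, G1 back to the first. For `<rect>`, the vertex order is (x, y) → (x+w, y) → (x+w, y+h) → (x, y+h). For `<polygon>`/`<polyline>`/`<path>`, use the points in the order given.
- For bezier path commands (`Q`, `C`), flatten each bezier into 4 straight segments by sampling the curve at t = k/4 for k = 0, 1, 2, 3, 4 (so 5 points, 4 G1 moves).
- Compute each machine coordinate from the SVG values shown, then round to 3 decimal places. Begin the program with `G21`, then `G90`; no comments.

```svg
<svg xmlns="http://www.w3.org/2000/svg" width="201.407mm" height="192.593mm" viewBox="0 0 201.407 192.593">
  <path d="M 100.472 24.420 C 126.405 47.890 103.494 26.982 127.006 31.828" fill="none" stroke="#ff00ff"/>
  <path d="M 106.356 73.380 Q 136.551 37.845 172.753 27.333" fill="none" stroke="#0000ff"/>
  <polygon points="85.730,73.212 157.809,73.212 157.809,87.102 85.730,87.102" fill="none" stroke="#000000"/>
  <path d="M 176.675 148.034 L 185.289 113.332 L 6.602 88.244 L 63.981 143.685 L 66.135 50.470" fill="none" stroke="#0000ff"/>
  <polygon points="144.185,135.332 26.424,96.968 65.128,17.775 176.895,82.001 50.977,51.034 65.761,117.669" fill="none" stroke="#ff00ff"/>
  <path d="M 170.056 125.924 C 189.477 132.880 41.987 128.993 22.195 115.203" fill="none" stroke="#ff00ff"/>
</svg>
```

Since the viewBox matches the mm dimensions, user units are millimetres directly. The only transform is the Y-flip y_m = 192.593 − y_svg.

Shape 1 is a cubic bezier drawn with `<path>`. Its stroke #ff00ff means engrave at S314, F4146. After flipping Y the toolpath is (100.472,168.173) → (112.252,157.796) → (114.647,157.485) → (116.588,160.666) → (127.006,160.765).

Shape 2 is a quadratic bezier drawn with `<path>`. Its stroke #0000ff means cut at S868, F1430. After flipping Y the toolpath is (106.356,119.213) → (121.829,135.417) → (138.053,148.492) → (155.027,158.440) → (172.753,165.260).

Shape 3 is a rectangle drawn with `<polygon>`. Its stroke #000000 means score at S514, F1908. After flipping Y the toolpath is (85.730,119.381) → (157.809,119.381) → (157.809,105.491) → (85.730,105.491) → (85.730,119.381), returning to the start.

Shape 4 is a open polyline drawn with `<path>`. Its stroke #0000ff means cut at S868, F1430. After flipping Y the toolpath is (176.675,44.559) → (185.289,79.261) → (6.602,104.349) → (63.981,48.908) → (66.135,142.123).

Shape 5 is a closed polygon drawn with `<polygon>`. Its stroke #ff00ff means engrave at S314, F4146. After flipping Y the toolpath is (144.185,57.261) → (26.424,95.625) → (65.128,174.818) → (176.895,110.592) → (50.977,141.559) → (65.761,74.924) → (144.185,57.261), returning to the start.

Shape 6 is a cubic bezier drawn with `<path>`. Its stroke #ff00ff means engrave at S314, F4146. After flipping Y the toolpath is (170.056,66.669) → (157.929,63.470) → (110.830,64.250) → (56.379,68.919) → (22.195,77.390).

G21
G90
G0 X100.472 Y168.173
M3 S314
G1 X112.252 Y157.796 F4146
G1 X114.647 Y157.485
G1 X116.588 Y160.666
G1 X127.006 Y160.765
M5
G0 X106.356 Y119.213
M3 S868
G1 X121.829 Y135.417 F1430
G1 X138.053 Y148.492
G1 X155.027 Y158.440
G1 X172.753 Y165.260
M5
G0 X85.730 Y119.381
M3 S514
G1 X157.809 Y119.381 F1908
G1 X157.809 Y105.491
G1 X85.730 Y105.491
G1 X85.730 Y119.381
M5
G0 X176.675 Y44.559
M3 S868
G1 X185.289 Y79.261 F1430
G1 X6.602 Y104.349
G1 X63.981 Y48.908
G1 X66.135 Y142.123
M5
G0 X144.185 Y57.261
M3 S314
G1 X26.424 Y95.625 F4146
G1 X65.128 Y174.818
G1 X176.895 Y110.592
G1 X50.977 Y141.559
G1 X65.761 Y74.924
G1 X144.185 Y57.261
M5
G0 X170.056 Y66.669
M3 S314
G1 X157.929 Y63.470 F4146
G1 X110.830 Y64.250
G1 X56.379 Y68.919
G1 X22.195 Y77.390
M5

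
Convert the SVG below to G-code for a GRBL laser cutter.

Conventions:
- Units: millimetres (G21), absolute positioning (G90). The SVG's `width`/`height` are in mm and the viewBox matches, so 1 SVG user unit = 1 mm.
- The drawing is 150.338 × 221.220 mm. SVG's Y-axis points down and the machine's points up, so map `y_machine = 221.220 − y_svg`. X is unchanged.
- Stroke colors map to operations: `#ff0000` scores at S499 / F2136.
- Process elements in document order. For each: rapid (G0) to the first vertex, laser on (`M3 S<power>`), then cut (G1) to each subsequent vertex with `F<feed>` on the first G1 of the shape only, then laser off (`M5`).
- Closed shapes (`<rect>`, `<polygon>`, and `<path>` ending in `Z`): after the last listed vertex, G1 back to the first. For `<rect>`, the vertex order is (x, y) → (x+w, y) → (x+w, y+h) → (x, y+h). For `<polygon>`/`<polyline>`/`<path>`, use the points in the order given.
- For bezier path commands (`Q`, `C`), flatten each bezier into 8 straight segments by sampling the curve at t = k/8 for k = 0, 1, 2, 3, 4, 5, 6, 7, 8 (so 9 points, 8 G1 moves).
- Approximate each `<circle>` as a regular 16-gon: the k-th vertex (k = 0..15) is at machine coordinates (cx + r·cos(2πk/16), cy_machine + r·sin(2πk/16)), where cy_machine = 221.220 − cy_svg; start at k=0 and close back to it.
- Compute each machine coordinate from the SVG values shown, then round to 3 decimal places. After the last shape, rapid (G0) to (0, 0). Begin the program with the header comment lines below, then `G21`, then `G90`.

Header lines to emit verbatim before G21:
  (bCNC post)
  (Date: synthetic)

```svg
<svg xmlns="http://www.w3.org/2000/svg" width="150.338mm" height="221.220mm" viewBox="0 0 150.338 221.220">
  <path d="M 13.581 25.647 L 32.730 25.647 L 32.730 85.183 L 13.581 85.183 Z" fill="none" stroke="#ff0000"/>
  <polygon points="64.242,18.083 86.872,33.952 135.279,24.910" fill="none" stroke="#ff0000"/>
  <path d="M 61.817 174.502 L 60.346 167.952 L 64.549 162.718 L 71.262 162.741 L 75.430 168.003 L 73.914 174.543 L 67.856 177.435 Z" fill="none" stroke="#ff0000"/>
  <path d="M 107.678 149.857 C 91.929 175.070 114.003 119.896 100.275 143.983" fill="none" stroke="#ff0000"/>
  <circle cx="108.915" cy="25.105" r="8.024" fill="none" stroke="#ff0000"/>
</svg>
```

Since the viewBox matches the mm dimensions, user units are millimetres directly. The only transform is the Y-flip y_m = 221.220 − y_svg.

Shape 1 is a rectangle drawn with `<path>`. Its stroke #ff0000 means score at S499, F2136. After flipping Y the toolpath is (13.581,195.573) → (32.730,195.573) → (32.730,136.037) → (13.581,136.037) → (13.581,195.573), returning to the start.

Shape 2 is a closed polygon drawn with `<polygon>`. Its stroke #ff0000 means score at S499, F2136. After flipping Y the toolpath is (64.242,203.137) → (86.872,187.268) → (135.279,196.310) → (64.242,203.137), returning to the start.

Shape 3 is a regular polygon drawn with `<path>`. Its stroke #ff0000 means score at S499, F2136. After flipping Y the toolpath is (61.817,46.718) → (60.346,53.268) → (64.549,58.502) → (71.262,58.479) → (75.430,53.217) → (73.914,46.677) → (67.856,43.785) → (61.817,46.718), returning to the start.

Shape 4 is a cubic bezier drawn with `<path>`. Its stroke #ff0000 means score at S499, F2136. After flipping Y the toolpath is (107.678,71.363) → (103.401,65.364) → (101.808,65.031) → (102.034,68.493) → (103.219,73.878) → (104.498,79.316) → (105.009,82.935) → (103.889,82.866) → (100.275,77.237).

Shape 5 is a circle drawn with `<circle>`. Its stroke #ff0000 means score at S499, F2136. After flipping Y the toolpath is (116.939,196.115) → (116.328,199.186) → (114.589,201.789) → (111.986,203.528) → (108.915,204.139) → (105.844,203.528) → (103.241,201.789) → (101.502,199.186) → (100.891,196.115) → (101.502,193.044) → (103.241,190.441) → (105.844,188.702) → (108.915,188.091) → (111.986,188.702) → (114.589,190.441) → (116.328,193.044) → (116.939,196.115), returning to the start.

(bCNC post)
(Date: synthetic)
G21
G90
G0 X13.581 Y195.573
M3 S499
G1 X32.730 Y195.573 F2136
G1 X32.730 Y136.037
G1 X13.581 Y136.037
G1 X13.581 Y195.573
M5
G0 X64.242 Y203.137
M3 S499
G1 X86.872 Y187.268 F2136
G1 X135.279 Y196.310
G1 X64.242 Y203.137
M5
G0 X61.817 Y46.718
M3 S499
G1 X60.346 Y53.268 F2136
G1 X64.549 Y58.502
G1 X71.262 Y58.479
G1 X75.430 Y53.217
G1 X73.914 Y46.677
G1 X67.856 Y43.785
G1 X61.817 Y46.718
M5
G0 X107.678 Y71.363
M3 S499
G1 X103.401 Y65.364 F2136
G1 X101.808 Y65.031
G1 X102.034 Y68.493
G1 X103.219 Y73.878
G1 X104.498 Y79.316
G1 X105.009 Y82.935
G1 X103.889 Y82.866
G1 X100.275 Y77.237
M5
G0 X116.939 Y196.115
M3 S499
G1 X116.328 Y199.186 F2136
G1 X114.589 Y201.789
G1 X111.986 Y203.528
G1 X108.915 Y204.139
G1 X105.844 Y203.528
G1 X103.241 Y201.789
G1 X101.502 Y199.186
G1 X100.891 Y196.115
G1 X101.502 Y193.044
G1 X103.241 Y190.441
G1 X105.844 Y188.702
G1 X108.915 Y188.091
G1 X111.986 Y188.702
G1 X114.589 Y190.441
G1 X116.328 Y193.044
G1 X116.939 Y196.115
M5
G0 X0.000 Y0.000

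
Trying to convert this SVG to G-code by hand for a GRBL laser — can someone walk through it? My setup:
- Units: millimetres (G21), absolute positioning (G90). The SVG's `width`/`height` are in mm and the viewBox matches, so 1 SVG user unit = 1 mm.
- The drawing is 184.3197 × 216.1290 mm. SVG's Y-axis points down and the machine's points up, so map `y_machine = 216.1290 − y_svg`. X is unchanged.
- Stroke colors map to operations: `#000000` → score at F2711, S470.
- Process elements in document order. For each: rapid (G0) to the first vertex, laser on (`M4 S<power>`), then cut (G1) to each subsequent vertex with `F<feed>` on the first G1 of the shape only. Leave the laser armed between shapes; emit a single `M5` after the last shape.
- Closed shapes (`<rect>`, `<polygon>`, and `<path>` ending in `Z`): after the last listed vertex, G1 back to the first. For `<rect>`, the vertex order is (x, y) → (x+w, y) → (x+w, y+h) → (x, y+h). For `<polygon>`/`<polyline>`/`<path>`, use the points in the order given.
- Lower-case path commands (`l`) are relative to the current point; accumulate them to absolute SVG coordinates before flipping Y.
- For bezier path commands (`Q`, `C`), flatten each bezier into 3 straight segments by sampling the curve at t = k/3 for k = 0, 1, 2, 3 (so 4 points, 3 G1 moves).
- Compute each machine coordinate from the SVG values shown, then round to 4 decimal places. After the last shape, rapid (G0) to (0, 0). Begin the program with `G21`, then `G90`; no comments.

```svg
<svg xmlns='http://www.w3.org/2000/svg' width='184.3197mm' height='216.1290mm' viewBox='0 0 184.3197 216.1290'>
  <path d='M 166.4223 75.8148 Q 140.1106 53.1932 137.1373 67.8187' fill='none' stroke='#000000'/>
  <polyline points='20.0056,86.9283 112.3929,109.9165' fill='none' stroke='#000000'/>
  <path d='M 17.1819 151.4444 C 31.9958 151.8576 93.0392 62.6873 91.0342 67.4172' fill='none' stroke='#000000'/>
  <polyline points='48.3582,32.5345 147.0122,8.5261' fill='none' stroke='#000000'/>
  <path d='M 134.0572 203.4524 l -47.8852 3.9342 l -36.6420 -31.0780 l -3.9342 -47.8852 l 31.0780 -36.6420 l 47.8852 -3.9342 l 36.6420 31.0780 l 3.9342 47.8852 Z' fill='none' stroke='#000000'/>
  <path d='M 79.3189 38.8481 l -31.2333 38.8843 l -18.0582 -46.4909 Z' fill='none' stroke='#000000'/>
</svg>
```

G21
G90
G0 X166.4223 Y140.3142
M4 S470
G1 X151.4743 Y151.2567 F2711
G1 X141.7127 Y153.9221
G1 X137.1373 Y148.3103
G0 X20.0056 Y129.2007
M4 S470
G1 X112.3929 Y106.2125 F2711
G0 X17.1819 Y64.6846
M4 S470
G1 X43.3583 Y87.3369 F2711
G1 X76.0704 Y128.9373
G1 X91.0342 Y148.7118
G0 X48.3582 Y183.5945
M4 S470
G1 X147.0122 Y207.6029 F2711
G0 X134.0572 Y12.6766
M4 S470
G1 X86.1720 Y8.7424 F2711
G1 X49.5300 Y39.8204
G1 X45.5958 Y87.7056
G1 X76.6738 Y124.3476
G1 X124.5590 Y128.2818
G1 X161.2010 Y97.2038
G1 X165.1352 Y49.3186
G1 X134.0572 Y12.6766
G0 X79.3189 Y177.2809
M4 S470
G1 X48.0856 Y138.3966 F2711
G1 X30.0274 Y184.8875
G1 X79.3189 Y177.2809
M5
G0 X0.0000 Y0.0000

viewBox `0 0 184.3197 216.1290` with mm width/height → 1 unit = 1 mm. Flip: y_m = 216.1290 − y_svg.

**Shape 1** — `<path>` quadratic bezier, stroke `#000000` → score (S470, F2711). Control points (SVG): P0=(166.4223,75.8148), P1=(140.1106,53.1932), P2=(137.1373,67.8187); sampled at t=k/3. Machine vertices: (166.4223,140.3142) → (151.4743,151.2567) → (141.7127,153.9221) → (137.1373,148.3103). Open path.

**Shape 2** — `<polyline>` line segment, stroke `#000000` → score (S470, F2711). Machine vertices: (20.0056,129.2007) → (112.3929,106.2125). Open path.

**Shape 3** — `<path>` cubic bezier, stroke `#000000` → score (S470, F2711). Control points (SVG): P0=(17.1819,151.4444), P1=(31.9958,151.8576), P2=(93.0392,62.6873), P3=(91.0342,67.4172); sampled at t=k/3. Machine vertices: (17.1819,64.6846) → (43.3583,87.3369) → (76.0704,128.9373) → (91.0342,148.7118). Open path.

**Shape 4** — `<polyline>` line segment, stroke `#000000` → score (S470, F2711). Machine vertices: (48.3582,183.5945) → (147.0122,207.6029). Open path.

**Shape 5** — `<path>` regular polygon, stroke `#000000` → score (S470, F2711). Machine vertices: (134.0572,12.6766) → (86.1720,8.7424) → (49.5300,39.8204) → (45.5958,87.7056) → (76.6738,124.3476) → (124.5590,128.2818) → (161.2010,97.2038) → (165.1352,49.3186) → (134.0572,12.6766). Closed: final G1 returns to the first vertex.

**Shape 6** — `<path>` regular polygon, stroke `#000000` → score (S470, F2711). Machine vertices: (79.3189,177.2809) → (48.0856,138.3966) → (30.0274,184.8875) → (79.3189,177.2809). Closed: final G1 returns to the first vertex.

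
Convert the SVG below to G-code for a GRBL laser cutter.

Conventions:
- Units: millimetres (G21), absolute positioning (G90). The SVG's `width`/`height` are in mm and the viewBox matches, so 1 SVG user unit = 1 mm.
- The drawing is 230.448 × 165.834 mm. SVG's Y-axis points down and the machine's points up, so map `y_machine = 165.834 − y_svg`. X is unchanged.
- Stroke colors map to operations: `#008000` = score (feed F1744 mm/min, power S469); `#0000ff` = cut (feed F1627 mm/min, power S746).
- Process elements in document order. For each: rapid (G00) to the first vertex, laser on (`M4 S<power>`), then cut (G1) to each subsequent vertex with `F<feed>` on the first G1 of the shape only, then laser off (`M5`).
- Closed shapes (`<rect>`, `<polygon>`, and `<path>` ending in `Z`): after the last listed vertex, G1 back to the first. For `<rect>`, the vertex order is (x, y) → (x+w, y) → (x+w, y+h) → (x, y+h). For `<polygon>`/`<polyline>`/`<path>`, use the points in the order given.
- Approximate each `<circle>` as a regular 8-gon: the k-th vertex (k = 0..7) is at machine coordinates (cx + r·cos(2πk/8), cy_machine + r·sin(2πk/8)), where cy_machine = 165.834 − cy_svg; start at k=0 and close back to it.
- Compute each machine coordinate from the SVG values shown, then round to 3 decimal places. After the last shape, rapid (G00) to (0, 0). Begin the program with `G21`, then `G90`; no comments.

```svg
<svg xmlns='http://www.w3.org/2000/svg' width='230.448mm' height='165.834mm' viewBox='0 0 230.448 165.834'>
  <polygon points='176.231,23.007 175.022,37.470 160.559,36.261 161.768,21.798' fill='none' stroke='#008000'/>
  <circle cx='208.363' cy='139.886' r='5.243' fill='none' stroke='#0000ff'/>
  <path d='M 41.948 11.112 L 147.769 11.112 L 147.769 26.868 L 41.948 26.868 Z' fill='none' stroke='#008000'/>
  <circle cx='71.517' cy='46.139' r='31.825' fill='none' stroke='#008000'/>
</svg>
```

viewBox `0 0 230.448 165.834` with mm width/height → 1 unit = 1 mm. Flip: y_m = 165.834 − y_svg.

**Shape 1** — `<polygon>` regular polygon, stroke `#008000` → score (S469, F1744). Machine vertices: (176.231,142.827) → (175.022,128.364) → (160.559,129.573) → (161.768,144.036) → (176.231,142.827). Closed: final G1 returns to the first vertex.

**Shape 2** — `<circle>` circle, stroke `#0000ff` → cut (S746, F1627). Machine vertices: (213.606,25.948) → (212.070,29.655) → (208.363,31.191) → (204.656,29.655) → (203.120,25.948) → (204.656,22.241) → (208.363,20.705) → (212.070,22.241) → (213.606,25.948). Closed: final G1 returns to the first vertex.

**Shape 3** — `<path>` rectangle, stroke `#008000` → score (S469, F1744). Machine vertices: (41.948,154.722) → (147.769,154.722) → (147.769,138.966) → (41.948,138.966) → (41.948,154.722). Closed: final G1 returns to the first vertex.

**Shape 4** — `<circle>` circle, stroke `#008000` → score (S469, F1744). Machine vertices: (103.342,119.695) → (94.021,142.199) → (71.517,151.520) → (49.013,142.199) → (39.692,119.695) → (49.013,97.191) → (71.517,87.870) → (94.021,97.191) → (103.342,119.695). Closed: final G1 returns to the first vertex.

G21
G90
G00 X176.231 Y142.827
M4 S469
G1 X175.022 Y128.364 F1744
G1 X160.559 Y129.573
G1 X161.768 Y144.036
G1 X176.231 Y142.827
M5
G00 X213.606 Y25.948
M4 S746
G1 X212.070 Y29.655 F1627
G1 X208.363 Y31.191
G1 X204.656 Y29.655
G1 X203.120 Y25.948
G1 X204.656 Y22.241
G1 X208.363 Y20.705
G1 X212.070 Y22.241
G1 X213.606 Y25.948
M5
G00 X41.948 Y154.722
M4 S469
G1 X147.769 Y154.722 F1744
G1 X147.769 Y138.966
G1 X41.948 Y138.966
G1 X41.948 Y154.722
M5
G00 X103.342 Y119.695
M4 S469
G1 X94.021 Y142.199 F1744
G1 X71.517 Y151.520
G1 X49.013 Y142.199
G1 X39.692 Y119.695
G1 X49.013 Y97.191
G1 X71.517 Y87.870
G1 X94.021 Y97.191
G1 X103.342 Y119.695
M5
G00 X0.000 Y0.000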